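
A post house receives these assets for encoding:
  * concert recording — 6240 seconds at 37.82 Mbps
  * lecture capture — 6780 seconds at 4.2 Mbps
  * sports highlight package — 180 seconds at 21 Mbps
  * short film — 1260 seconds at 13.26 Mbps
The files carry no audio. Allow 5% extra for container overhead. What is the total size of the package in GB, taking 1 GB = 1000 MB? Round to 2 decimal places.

concert recording: 37.820 Mbps × 6240 s × 1.05 = 247796.6 Mb
lecture capture: 4.200 Mbps × 6780 s × 1.05 = 29899.8 Mb
sports highlight package: 21.000 Mbps × 180 s × 1.05 = 3969.0 Mb
short film: 13.260 Mbps × 1260 s × 1.05 = 17543.0 Mb
Total: 299208.4 Mb = 37401.1 MB.
= 37.40 GB.

37.40 GB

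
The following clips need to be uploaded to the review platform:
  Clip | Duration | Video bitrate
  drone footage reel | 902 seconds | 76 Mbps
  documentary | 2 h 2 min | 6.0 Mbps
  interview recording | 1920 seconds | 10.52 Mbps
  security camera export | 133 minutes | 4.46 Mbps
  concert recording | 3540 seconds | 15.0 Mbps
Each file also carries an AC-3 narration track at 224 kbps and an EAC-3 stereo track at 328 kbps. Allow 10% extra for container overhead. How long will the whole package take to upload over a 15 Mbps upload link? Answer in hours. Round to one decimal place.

Audio total: 224 + 328 = 552 kbps = 0.552 Mbps.
drone footage reel: 76.552 Mbps × 902 s × 1.10 = 75954.9 Mb
documentary: 6.552 Mbps × 7320 s × 1.10 = 52756.7 Mb
interview recording: 11.072 Mbps × 1920 s × 1.10 = 23384.1 Mb
security camera export: 5.012 Mbps × 7980 s × 1.10 = 43995.3 Mb
concert recording: 15.552 Mbps × 3540 s × 1.10 = 60559.5 Mb
Total: 256650.5 Mb = 32081.3 MB.
At 15 Mbps: 256650.5 / 15 = 17110 s ≈ 4.75 hours.

4.8 hours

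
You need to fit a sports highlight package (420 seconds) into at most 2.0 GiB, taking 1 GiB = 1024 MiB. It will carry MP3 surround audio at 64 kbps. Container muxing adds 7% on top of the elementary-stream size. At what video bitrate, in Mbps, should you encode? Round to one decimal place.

38.2 Mbps

Budget: 2.0 GiB = 17179.9 Mb.
Stream payload after overhead: 17179.9 / 1.07 = 16056.0 Mb.
Total bitrate budget: 16056.0 Mb / 420 s = 38.228 Mbps.
Audio: 64 kbps = 0.064 Mbps.
Video: 38.228 − 0.064 = 38.164 Mbps.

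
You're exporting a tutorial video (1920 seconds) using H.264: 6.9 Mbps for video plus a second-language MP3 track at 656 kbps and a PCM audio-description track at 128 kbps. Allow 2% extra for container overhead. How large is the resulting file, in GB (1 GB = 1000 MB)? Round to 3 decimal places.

1.881 GB

Audio total: 656 + 128 = 784 kbps = 0.784 Mbps.
Total bitrate: 6.9 + 0.784 = 7.684 Mbps.
Stream data: 7.684 Mbps × 1920 s = 14753.3 Mb.
With 2% container overhead: ×1.02.
15,048 Mb ÷ 8 = 1,881 MB → 1.881 GB.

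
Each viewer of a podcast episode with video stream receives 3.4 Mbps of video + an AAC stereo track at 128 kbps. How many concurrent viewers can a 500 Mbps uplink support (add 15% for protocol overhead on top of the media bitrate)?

123

Audio: 128 kbps = 0.128 Mbps.
Per-viewer media rate: 3.528 Mbps.
On the wire with 15% overhead: 4.057 Mbps.
500 Mbps = 500.0 Mbps; 500.0 / 4.057 = 123.24 → 123 viewers.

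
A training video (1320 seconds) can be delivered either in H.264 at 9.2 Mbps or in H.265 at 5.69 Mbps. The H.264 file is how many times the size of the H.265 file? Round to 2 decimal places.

H.264: 9.200 Mbps × 1320 s = 12144.0 Mb = 1.414 GiB.
H.265: 5.690 Mbps × 1320 s = 7510.8 Mb = 0.874 GiB.
Ratio: 1.414 / 0.874 = 1.617.

1.62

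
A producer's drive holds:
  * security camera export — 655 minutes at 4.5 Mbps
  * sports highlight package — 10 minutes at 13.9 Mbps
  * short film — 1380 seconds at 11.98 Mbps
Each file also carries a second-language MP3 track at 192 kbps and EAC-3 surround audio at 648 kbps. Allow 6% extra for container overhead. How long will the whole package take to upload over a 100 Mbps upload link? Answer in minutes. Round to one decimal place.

Audio total: 192 + 648 = 840 kbps = 0.840 Mbps.
security camera export: 5.340 Mbps × 39300 s × 1.06 = 222453.7 Mb
sports highlight package: 14.740 Mbps × 600 s × 1.06 = 9374.6 Mb
short film: 12.820 Mbps × 1380 s × 1.06 = 18753.1 Mb
Total: 250581.5 Mb = 31322.7 MB.
At 100 Mbps: 250581.5 / 100 = 2506 s ≈ 41.8 minutes.

41.8 minutes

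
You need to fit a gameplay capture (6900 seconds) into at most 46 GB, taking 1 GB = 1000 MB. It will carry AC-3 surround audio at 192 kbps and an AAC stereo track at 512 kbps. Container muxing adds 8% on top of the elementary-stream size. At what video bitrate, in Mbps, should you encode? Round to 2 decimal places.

Budget: 46 GB = 368000.0 Mb.
Stream payload after overhead: 368000.0 / 1.08 = 340740.7 Mb.
Total bitrate budget: 340740.7 Mb / 6900 s = 49.383 Mbps.
Audio total: 192 + 512 = 704 kbps = 0.704 Mbps.
Video: 49.383 − 0.704 = 48.679 Mbps.

48.68 Mbps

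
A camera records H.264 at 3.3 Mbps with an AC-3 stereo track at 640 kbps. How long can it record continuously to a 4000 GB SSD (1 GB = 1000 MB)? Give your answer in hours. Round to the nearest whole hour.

2256 hours

Audio: 640 kbps = 0.640 Mbps.
Total bitrate: 3.3 + 0.640 = 3.940 Mbps.
Capacity: 4000 GB = 32,000,000 Mb.
Recording time: 32,000,000 / 3.940 = 8,121,827 s ≈ 2,256 hours.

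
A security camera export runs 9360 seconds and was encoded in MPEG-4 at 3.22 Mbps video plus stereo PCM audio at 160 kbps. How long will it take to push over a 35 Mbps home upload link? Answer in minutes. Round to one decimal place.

15.1 minutes

Audio: 160 kbps = 0.160 Mbps.
Total bitrate: 3.380 Mbps.
File: 3.380 Mbps × 9360 s = 31636.8 Mb.
At 35 Mbps: 31636.8 / 35 = 903.9 s ≈ 15.1 minutes.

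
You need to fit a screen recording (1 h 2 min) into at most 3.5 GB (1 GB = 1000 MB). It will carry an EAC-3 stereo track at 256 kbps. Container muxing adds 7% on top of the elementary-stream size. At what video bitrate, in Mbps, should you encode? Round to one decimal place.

Budget: 3.5 GB = 28000.0 Mb.
Stream payload after overhead: 28000.0 / 1.07 = 26168.2 Mb.
1 h 2 min = 62 min = 3720 s
Total bitrate budget: 26168.2 Mb / 3720 s = 7.034 Mbps.
Audio: 256 kbps = 0.256 Mbps.
Video: 7.034 − 0.256 = 6.778 Mbps.

6.8 Mbps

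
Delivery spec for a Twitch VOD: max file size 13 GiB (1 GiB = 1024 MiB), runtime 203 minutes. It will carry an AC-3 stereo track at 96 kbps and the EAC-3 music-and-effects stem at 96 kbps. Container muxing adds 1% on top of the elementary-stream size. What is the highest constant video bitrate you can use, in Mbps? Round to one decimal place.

8.9 Mbps

Budget: 13 GiB = 111669.1 Mb.
Stream payload after overhead: 111669.1 / 1.01 = 110563.5 Mb.
203 min = 12180 s
Total bitrate budget: 110563.5 Mb / 12180 s = 9.077 Mbps.
Audio total: 96 + 96 = 192 kbps = 0.192 Mbps.
Video: 9.077 − 0.192 = 8.885 Mbps.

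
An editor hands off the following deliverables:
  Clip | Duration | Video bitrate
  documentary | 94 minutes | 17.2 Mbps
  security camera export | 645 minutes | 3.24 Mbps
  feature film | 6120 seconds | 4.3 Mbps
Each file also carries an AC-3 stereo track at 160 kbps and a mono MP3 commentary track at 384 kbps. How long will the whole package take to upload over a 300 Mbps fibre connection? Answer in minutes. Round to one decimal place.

Audio total: 160 + 384 = 544 kbps = 0.544 Mbps.
documentary: 17.744 Mbps × 5640 s = 100076.2 Mb
security camera export: 3.784 Mbps × 38700 s = 146440.8 Mb
feature film: 4.844 Mbps × 6120 s = 29645.3 Mb
Total: 276162.2 Mb = 34520.3 MB.
At 300 Mbps: 276162.2 / 300 = 921 s ≈ 15.3 minutes.

15.3 minutes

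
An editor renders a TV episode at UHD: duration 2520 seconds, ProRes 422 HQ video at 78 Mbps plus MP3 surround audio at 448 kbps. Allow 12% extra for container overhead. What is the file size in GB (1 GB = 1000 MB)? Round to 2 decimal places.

27.68 GB

Audio: 448 kbps = 0.448 Mbps.
Total bitrate: 78 + 0.448 = 78.448 Mbps.
Stream data: 78.448 Mbps × 2520 s = 197689.0 Mb.
With 12% container overhead: ×1.12.
221,412 Mb ÷ 8 = 27,676 MB → 27.68 GB.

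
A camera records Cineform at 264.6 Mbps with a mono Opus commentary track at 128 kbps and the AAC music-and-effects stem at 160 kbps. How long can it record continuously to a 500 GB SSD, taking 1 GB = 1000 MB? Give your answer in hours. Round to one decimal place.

Audio total: 128 + 160 = 288 kbps = 0.288 Mbps.
Total bitrate: 264.6 + 0.288 = 264.888 Mbps.
Capacity: 500 GB = 4,000,000 Mb.
Recording time: 4,000,000 / 264.888 = 15,101 s ≈ 4.19 hours.

4.2 hours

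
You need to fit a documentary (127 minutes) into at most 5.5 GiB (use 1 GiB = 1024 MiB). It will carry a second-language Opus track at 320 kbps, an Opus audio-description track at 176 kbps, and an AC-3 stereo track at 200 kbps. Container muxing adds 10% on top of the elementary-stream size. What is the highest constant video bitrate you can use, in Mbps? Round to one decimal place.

Budget: 5.5 GiB = 47244.6 Mb.
Stream payload after overhead: 47244.6 / 1.10 = 42949.7 Mb.
127 min = 7620 s
Total bitrate budget: 42949.7 Mb / 7620 s = 5.636 Mbps.
Audio total: 320 + 176 + 200 = 696 kbps = 0.696 Mbps.
Video: 5.636 − 0.696 = 4.940 Mbps.

4.9 Mbps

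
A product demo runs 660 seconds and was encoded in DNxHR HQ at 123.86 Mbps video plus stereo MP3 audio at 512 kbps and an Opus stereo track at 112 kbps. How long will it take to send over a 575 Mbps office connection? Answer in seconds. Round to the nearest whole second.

Audio total: 512 + 112 = 624 kbps = 0.624 Mbps.
Total bitrate: 124.484 Mbps.
File: 124.484 Mbps × 660 s = 82159.4 Mb.
At 575 Mbps: 82159.4 / 575 = 142.9 s ≈ 143 seconds.

143 seconds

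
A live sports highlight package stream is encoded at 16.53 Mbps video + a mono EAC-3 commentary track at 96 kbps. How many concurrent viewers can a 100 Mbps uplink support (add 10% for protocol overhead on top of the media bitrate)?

Audio: 96 kbps = 0.096 Mbps.
Per-viewer media rate: 16.626 Mbps.
On the wire with 10% overhead: 18.289 Mbps.
100 Mbps = 100.0 Mbps; 100.0 / 18.289 = 5.47 → 5 viewers.

5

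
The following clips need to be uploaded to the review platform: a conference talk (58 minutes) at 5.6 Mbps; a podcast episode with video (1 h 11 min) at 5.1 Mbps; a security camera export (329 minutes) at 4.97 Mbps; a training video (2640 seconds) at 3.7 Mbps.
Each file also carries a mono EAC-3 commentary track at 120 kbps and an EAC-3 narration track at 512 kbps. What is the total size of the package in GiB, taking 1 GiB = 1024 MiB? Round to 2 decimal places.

Audio total: 120 + 512 = 632 kbps = 0.632 Mbps.
conference talk: 6.232 Mbps × 3480 s = 21687.4 Mb
podcast episode with video: 5.732 Mbps × 4260 s = 24418.3 Mb
security camera export: 5.602 Mbps × 19740 s = 110583.5 Mb
training video: 4.332 Mbps × 2640 s = 11436.5 Mb
Total: 168125.6 Mb = 21015.7 MB.
= 19.57 GiB.

19.57 GiB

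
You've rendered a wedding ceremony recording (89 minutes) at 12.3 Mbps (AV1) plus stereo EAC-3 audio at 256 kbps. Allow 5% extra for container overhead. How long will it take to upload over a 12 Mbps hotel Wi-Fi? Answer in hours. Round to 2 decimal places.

89 min = 5340 s
Audio: 256 kbps = 0.256 Mbps.
Total bitrate: 12.556 Mbps.
File: 12.556 Mbps × 5340 s = 67049.0 Mb.
With 5% container overhead: ×1.05. → 70401.5 Mb.
At 12 Mbps: 70401.5 / 12 = 5866.8 s ≈ 1.63 hours.

1.63 hours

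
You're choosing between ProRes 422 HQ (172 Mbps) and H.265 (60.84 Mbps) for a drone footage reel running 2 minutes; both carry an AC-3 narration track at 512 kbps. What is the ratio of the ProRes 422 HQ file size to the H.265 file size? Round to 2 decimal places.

2 min = 120 s
Audio: 512 kbps = 0.512 Mbps.
ProRes 422 HQ: 172.512 Mbps × 120 s = 20701.4 Mb = 2.410 GiB.
H.265: 61.352 Mbps × 120 s = 7362.2 Mb = 0.857 GiB.
Ratio: 2.410 / 0.857 = 2.812.

2.81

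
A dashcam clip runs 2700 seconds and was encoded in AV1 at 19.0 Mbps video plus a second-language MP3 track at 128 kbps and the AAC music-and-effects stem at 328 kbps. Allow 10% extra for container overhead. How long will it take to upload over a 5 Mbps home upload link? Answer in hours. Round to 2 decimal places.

Audio total: 128 + 328 = 456 kbps = 0.456 Mbps.
Total bitrate: 19.456 Mbps.
File: 19.456 Mbps × 2700 s = 52531.2 Mb.
With 10% container overhead: ×1.10. → 57784.3 Mb.
At 5 Mbps: 57784.3 / 5 = 11556.9 s ≈ 3.21 hours.

3.21 hours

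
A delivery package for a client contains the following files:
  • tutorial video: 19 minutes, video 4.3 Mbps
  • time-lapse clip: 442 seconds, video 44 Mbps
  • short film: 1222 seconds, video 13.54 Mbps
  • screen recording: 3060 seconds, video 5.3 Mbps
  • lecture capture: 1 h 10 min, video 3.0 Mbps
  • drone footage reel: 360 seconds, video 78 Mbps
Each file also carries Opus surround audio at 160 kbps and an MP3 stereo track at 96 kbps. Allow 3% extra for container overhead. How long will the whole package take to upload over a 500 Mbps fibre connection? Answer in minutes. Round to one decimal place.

3.4 minutes

Audio total: 160 + 96 = 256 kbps = 0.256 Mbps.
tutorial video: 4.556 Mbps × 1140 s × 1.03 = 5349.7 Mb
time-lapse clip: 44.256 Mbps × 442 s × 1.03 = 20148.0 Mb
short film: 13.796 Mbps × 1222 s × 1.03 = 17364.5 Mb
screen recording: 5.556 Mbps × 3060 s × 1.03 = 17511.4 Mb
lecture capture: 3.256 Mbps × 4200 s × 1.03 = 14085.5 Mb
drone footage reel: 78.256 Mbps × 360 s × 1.03 = 29017.3 Mb
Total: 103476.3 Mb = 12934.5 MB.
At 500 Mbps: 103476.3 / 500 = 207 s ≈ 3.45 minutes.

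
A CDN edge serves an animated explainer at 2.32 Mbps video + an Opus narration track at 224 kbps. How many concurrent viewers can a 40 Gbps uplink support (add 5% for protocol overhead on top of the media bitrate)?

14974

Audio: 224 kbps = 0.224 Mbps.
Per-viewer media rate: 2.544 Mbps.
On the wire with 5% overhead: 2.671 Mbps.
40 Gbps = 40,000 Mbps; 40,000 / 2.671 = 14974.54 → 14974 viewers.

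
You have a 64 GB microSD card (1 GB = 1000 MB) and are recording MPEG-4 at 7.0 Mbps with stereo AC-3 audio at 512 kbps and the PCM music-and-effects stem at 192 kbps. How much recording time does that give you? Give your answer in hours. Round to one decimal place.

18.5 hours

Audio total: 512 + 192 = 704 kbps = 0.704 Mbps.
Total bitrate: 7.0 + 0.704 = 7.704 Mbps.
Capacity: 64 GB = 512,000 Mb.
Recording time: 512,000 / 7.704 = 66,459 s ≈ 18.5 hours.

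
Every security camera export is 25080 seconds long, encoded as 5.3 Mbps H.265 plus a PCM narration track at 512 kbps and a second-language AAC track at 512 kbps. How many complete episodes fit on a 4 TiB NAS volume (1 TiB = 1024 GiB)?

221

Audio total: 512 + 512 = 1024 kbps = 1.024 Mbps.
Total bitrate: 6.324 Mbps.
Per item: 6.324 Mbps × 25080 s = 158,606 Mb = 19,826 MB.
Capacity: 4 TiB = 35,184,372 Mb; 221.84 items → 221 complete.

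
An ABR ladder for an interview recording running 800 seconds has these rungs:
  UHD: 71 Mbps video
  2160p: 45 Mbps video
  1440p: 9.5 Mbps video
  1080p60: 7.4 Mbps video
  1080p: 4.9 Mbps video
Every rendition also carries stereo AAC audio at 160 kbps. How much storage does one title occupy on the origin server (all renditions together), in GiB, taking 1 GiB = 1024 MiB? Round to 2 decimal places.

12.91 GiB

Audio: 160 kbps = 0.160 Mbps.
Sum of rendition bitrates: (71+0.160) + (45+0.160) + (9.5+0.160) + (7.4+0.160) + (4.9+0.160) = 138.600 Mbps.
× 800 s = 110,880 Mb = 13,860 MB = 12.91 GiB.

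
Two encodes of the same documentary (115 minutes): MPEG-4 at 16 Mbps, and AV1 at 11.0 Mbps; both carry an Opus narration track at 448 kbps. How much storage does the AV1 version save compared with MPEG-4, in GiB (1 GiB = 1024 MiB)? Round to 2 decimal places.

4.02 GiB

115 min = 6900 s
Audio: 448 kbps = 0.448 Mbps.
MPEG-4: 16.448 Mbps × 6900 s = 113491.2 Mb = 13.212 GiB.
AV1: 11.448 Mbps × 6900 s = 78991.2 Mb = 9.196 GiB.
Saving: 13.212 − 9.196 = 4.016 GiB.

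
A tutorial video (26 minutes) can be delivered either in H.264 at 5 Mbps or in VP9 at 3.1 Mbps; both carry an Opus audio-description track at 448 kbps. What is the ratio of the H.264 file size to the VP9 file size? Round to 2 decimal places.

1.54

26 min = 1560 s
Audio: 448 kbps = 0.448 Mbps.
H.264: 5.448 Mbps × 1560 s = 8498.9 Mb = 0.989 GiB.
VP9: 3.548 Mbps × 1560 s = 5534.9 Mb = 0.644 GiB.
Ratio: 0.989 / 0.644 = 1.536.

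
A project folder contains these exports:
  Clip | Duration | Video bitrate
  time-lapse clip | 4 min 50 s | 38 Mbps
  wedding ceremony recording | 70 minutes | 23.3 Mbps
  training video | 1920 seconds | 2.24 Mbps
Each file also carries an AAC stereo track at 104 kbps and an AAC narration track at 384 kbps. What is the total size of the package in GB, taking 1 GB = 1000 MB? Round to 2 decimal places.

Audio total: 104 + 384 = 488 kbps = 0.488 Mbps.
time-lapse clip: 38.488 Mbps × 290 s = 11161.5 Mb
wedding ceremony recording: 23.788 Mbps × 4200 s = 99909.6 Mb
training video: 2.728 Mbps × 1920 s = 5237.8 Mb
Total: 116308.9 Mb = 14538.6 MB.
= 14.54 GB.

14.54 GB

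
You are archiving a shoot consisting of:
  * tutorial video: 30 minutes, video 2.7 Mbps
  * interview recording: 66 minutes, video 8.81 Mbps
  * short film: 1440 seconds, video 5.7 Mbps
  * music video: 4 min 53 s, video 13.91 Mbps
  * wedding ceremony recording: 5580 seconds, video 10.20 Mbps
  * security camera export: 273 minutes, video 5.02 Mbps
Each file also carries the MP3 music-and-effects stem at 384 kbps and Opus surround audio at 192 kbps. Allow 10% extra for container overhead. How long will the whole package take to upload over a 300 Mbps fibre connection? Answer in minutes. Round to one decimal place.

Audio total: 384 + 192 = 576 kbps = 0.576 Mbps.
tutorial video: 3.276 Mbps × 1800 s × 1.10 = 6486.5 Mb
interview recording: 9.386 Mbps × 3960 s × 1.10 = 40885.4 Mb
short film: 6.276 Mbps × 1440 s × 1.10 = 9941.2 Mb
music video: 14.486 Mbps × 293 s × 1.10 = 4668.8 Mb
wedding ceremony recording: 10.776 Mbps × 5580 s × 1.10 = 66143.1 Mb
security camera export: 5.596 Mbps × 16380 s × 1.10 = 100828.7 Mb
Total: 228953.7 Mb = 28619.2 MB.
At 300 Mbps: 228953.7 / 300 = 763 s ≈ 12.7 minutes.

12.7 minutes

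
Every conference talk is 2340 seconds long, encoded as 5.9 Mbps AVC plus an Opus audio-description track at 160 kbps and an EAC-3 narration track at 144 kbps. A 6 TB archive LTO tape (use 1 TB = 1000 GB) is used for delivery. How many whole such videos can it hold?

Audio total: 160 + 144 = 304 kbps = 0.304 Mbps.
Total bitrate: 6.204 Mbps.
Per item: 6.204 Mbps × 2340 s = 14,517 Mb = 1,815 MB.
Capacity: 6 TB = 48,000,000 Mb; 3306.39 items → 3306 complete.

3306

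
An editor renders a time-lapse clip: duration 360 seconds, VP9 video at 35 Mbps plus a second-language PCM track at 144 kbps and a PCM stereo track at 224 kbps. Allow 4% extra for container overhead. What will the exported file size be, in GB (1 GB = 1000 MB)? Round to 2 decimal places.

1.66 GB

Audio total: 144 + 224 = 368 kbps = 0.368 Mbps.
Total bitrate: 35 + 0.368 = 35.368 Mbps.
Stream data: 35.368 Mbps × 360 s = 12732.5 Mb.
With 4% container overhead: ×1.04.
13,242 Mb ÷ 8 = 1,655 MB → 1.655 GB.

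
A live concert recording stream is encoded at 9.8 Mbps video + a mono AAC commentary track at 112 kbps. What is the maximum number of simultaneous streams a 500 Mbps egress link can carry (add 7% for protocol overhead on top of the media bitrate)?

Audio: 112 kbps = 0.112 Mbps.
Per-viewer media rate: 9.912 Mbps.
On the wire with 7% overhead: 10.606 Mbps.
500 Mbps = 500.0 Mbps; 500.0 / 10.606 = 47.14 → 47 viewers.

47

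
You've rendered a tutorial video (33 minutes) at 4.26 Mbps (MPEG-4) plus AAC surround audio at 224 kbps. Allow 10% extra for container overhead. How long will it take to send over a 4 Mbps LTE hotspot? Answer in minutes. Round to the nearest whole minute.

33 min = 1980 s
Audio: 224 kbps = 0.224 Mbps.
Total bitrate: 4.484 Mbps.
File: 4.484 Mbps × 1980 s = 8878.3 Mb.
With 10% container overhead: ×1.10. → 9766.2 Mb.
At 4 Mbps: 9766.2 / 4 = 2441.5 s ≈ 40.7 minutes.

41 minutes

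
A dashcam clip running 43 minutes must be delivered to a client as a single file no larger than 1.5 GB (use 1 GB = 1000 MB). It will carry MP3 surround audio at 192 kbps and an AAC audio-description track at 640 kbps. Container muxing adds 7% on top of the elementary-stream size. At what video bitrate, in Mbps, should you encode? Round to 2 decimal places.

3.51 Mbps

Budget: 1.5 GB = 12000.0 Mb.
Stream payload after overhead: 12000.0 / 1.07 = 11215.0 Mb.
43 min = 2580 s
Total bitrate budget: 11215.0 Mb / 2580 s = 4.347 Mbps.
Audio total: 192 + 640 = 832 kbps = 0.832 Mbps.
Video: 4.347 − 0.832 = 3.515 Mbps.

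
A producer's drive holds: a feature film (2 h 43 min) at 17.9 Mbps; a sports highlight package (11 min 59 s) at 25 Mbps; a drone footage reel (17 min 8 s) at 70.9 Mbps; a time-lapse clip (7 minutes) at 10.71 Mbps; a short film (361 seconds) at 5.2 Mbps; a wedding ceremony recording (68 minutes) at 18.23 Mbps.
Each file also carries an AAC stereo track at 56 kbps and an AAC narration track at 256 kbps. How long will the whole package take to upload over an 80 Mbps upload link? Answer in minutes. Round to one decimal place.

73.3 minutes

Audio total: 56 + 256 = 312 kbps = 0.312 Mbps.
feature film: 18.212 Mbps × 9780 s = 178113.4 Mb
sports highlight package: 25.312 Mbps × 719 s = 18199.3 Mb
drone footage reel: 71.212 Mbps × 1028 s = 73205.9 Mb
time-lapse clip: 11.022 Mbps × 420 s = 4629.2 Mb
short film: 5.512 Mbps × 361 s = 1989.8 Mb
wedding ceremony recording: 18.542 Mbps × 4080 s = 75651.4 Mb
Total: 351789.1 Mb = 43973.6 MB.
At 80 Mbps: 351789.1 / 80 = 4397 s ≈ 73.3 minutes.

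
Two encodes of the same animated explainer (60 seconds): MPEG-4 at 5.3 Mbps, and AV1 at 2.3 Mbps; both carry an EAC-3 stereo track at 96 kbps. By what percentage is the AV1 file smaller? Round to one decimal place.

Audio: 96 kbps = 0.096 Mbps.
MPEG-4: 5.396 Mbps × 60 s = 323.8 Mb = 40.470 MB.
AV1: 2.396 Mbps × 60 s = 143.8 Mb = 17.970 MB.
Reduction: (1 − 17.970/40.470) × 100 = 55.60%.

55.6%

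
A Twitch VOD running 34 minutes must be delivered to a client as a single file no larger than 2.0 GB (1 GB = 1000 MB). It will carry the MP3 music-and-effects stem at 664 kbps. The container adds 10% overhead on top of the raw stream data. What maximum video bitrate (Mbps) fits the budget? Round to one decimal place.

6.5 Mbps

Budget: 2.0 GB = 16000.0 Mb.
Stream payload after overhead: 16000.0 / 1.10 = 14545.5 Mb.
34 min = 2040 s
Total bitrate budget: 14545.5 Mb / 2040 s = 7.130 Mbps.
Audio: 664 kbps = 0.664 Mbps.
Video: 7.130 − 0.664 = 6.466 Mbps.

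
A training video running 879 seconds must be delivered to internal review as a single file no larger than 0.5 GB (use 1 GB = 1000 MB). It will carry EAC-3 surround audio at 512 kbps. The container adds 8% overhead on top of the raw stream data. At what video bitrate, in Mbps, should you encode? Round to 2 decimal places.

Budget: 0.5 GB = 4000.0 Mb.
Stream payload after overhead: 4000.0 / 1.08 = 3703.7 Mb.
Total bitrate budget: 3703.7 Mb / 879 s = 4.214 Mbps.
Audio: 512 kbps = 0.512 Mbps.
Video: 4.214 − 0.512 = 3.702 Mbps.

3.70 Mbps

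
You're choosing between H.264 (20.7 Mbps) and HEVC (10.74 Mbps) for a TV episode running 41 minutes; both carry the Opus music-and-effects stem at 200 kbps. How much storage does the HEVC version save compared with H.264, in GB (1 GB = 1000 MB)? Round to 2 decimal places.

41 min = 2460 s
Audio: 200 kbps = 0.200 Mbps.
H.264: 20.900 Mbps × 2460 s = 51414.0 Mb = 6.427 GB.
HEVC: 10.940 Mbps × 2460 s = 26912.4 Mb = 3.364 GB.
Saving: 6.427 − 3.364 = 3.063 GB.

3.06 GB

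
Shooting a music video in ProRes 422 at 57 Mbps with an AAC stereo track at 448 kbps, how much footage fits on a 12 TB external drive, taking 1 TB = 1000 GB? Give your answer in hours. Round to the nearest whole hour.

464 hours

Audio: 448 kbps = 0.448 Mbps.
Total bitrate: 57 + 0.448 = 57.448 Mbps.
Capacity: 12 TB = 96,000,000 Mb.
Recording time: 96,000,000 / 57.448 = 1,671,076 s ≈ 464 hours.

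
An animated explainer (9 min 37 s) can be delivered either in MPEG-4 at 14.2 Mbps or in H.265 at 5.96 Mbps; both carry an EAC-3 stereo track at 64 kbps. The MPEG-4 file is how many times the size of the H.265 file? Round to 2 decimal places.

9 min 37 s = 577 s
Audio: 64 kbps = 0.064 Mbps.
MPEG-4: 14.264 Mbps × 577 s = 8230.3 Mb = 1.029 GB.
H.265: 6.024 Mbps × 577 s = 3475.8 Mb = 0.434 GB.
Ratio: 1.029 / 0.434 = 2.368.

2.37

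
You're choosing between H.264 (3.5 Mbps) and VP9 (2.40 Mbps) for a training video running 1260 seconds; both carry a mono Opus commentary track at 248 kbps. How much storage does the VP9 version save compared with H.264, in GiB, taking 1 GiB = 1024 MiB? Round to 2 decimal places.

Audio: 248 kbps = 0.248 Mbps.
H.264: 3.748 Mbps × 1260 s = 4722.5 Mb = 0.550 GiB.
VP9: 2.648 Mbps × 1260 s = 3336.5 Mb = 0.388 GiB.
Saving: 0.550 − 0.388 = 0.161 GiB.

0.16 GiB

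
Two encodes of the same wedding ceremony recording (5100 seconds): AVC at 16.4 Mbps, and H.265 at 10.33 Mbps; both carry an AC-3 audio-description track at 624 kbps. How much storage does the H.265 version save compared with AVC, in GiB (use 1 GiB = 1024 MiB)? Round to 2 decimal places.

3.60 GiB

Audio: 624 kbps = 0.624 Mbps.
AVC: 17.024 Mbps × 5100 s = 86822.4 Mb = 10.107 GiB.
H.265: 10.954 Mbps × 5100 s = 55865.4 Mb = 6.504 GiB.
Saving: 10.107 − 6.504 = 3.604 GiB.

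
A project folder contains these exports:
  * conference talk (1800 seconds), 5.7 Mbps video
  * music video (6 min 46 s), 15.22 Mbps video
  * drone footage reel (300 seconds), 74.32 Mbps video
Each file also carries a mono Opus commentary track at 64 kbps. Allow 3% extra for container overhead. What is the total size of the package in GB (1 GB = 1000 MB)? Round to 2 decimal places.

5.01 GB

Audio: 64 kbps = 0.064 Mbps.
conference talk: 5.764 Mbps × 1800 s × 1.03 = 10686.5 Mb
music video: 15.284 Mbps × 406 s × 1.03 = 6391.5 Mb
drone footage reel: 74.384 Mbps × 300 s × 1.03 = 22984.7 Mb
Total: 40062.6 Mb = 5007.8 MB.
= 5.008 GB.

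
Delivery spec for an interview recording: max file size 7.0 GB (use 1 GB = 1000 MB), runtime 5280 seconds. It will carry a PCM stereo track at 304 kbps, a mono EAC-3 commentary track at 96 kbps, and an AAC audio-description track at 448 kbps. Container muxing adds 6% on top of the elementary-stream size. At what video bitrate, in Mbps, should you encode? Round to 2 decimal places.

Budget: 7.0 GB = 56000.0 Mb.
Stream payload after overhead: 56000.0 / 1.06 = 52830.2 Mb.
Total bitrate budget: 52830.2 Mb / 5280 s = 10.006 Mbps.
Audio total: 304 + 96 + 448 = 848 kbps = 0.848 Mbps.
Video: 10.006 − 0.848 = 9.158 Mbps.

9.16 Mbps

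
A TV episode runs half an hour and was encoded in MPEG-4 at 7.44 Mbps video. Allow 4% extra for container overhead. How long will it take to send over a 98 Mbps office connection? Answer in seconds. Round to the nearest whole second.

30 min = 1800 s
File: 7.440 Mbps × 1800 s = 13392.0 Mb.
With 4% container overhead: ×1.04. → 13927.7 Mb.
At 98 Mbps: 13927.7 / 98 = 142.1 s ≈ 142 seconds.

142 seconds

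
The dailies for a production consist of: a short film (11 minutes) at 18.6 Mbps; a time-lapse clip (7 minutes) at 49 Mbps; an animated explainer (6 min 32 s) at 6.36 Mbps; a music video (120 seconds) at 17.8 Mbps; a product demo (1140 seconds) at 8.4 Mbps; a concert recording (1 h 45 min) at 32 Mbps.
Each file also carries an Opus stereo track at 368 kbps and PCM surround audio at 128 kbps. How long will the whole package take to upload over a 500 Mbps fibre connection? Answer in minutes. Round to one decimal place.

8.4 minutes

Audio total: 368 + 128 = 496 kbps = 0.496 Mbps.
short film: 19.096 Mbps × 660 s = 12603.4 Mb
time-lapse clip: 49.496 Mbps × 420 s = 20788.3 Mb
animated explainer: 6.856 Mbps × 392 s = 2687.6 Mb
music video: 18.296 Mbps × 120 s = 2195.5 Mb
product demo: 8.896 Mbps × 1140 s = 10141.4 Mb
concert recording: 32.496 Mbps × 6300 s = 204724.8 Mb
Total: 253141.0 Mb = 31642.6 MB.
At 500 Mbps: 253141.0 / 500 = 506 s ≈ 8.44 minutes.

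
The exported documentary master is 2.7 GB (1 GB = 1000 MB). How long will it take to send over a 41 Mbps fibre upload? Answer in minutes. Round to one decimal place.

File: 2.7 GB = 21600.0 Mb.
At 41 Mbps: 21600.0 / 41 = 526.8 s ≈ 8.78 minutes.

8.8 minutes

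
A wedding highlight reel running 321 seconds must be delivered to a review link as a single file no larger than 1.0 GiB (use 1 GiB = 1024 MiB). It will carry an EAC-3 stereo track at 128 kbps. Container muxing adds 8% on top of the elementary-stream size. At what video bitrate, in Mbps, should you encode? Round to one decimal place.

Budget: 1.0 GiB = 8589.9 Mb.
Stream payload after overhead: 8589.9 / 1.08 = 7953.6 Mb.
Total bitrate budget: 7953.6 Mb / 321 s = 24.778 Mbps.
Audio: 128 kbps = 0.128 Mbps.
Video: 24.778 − 0.128 = 24.650 Mbps.

24.6 Mbps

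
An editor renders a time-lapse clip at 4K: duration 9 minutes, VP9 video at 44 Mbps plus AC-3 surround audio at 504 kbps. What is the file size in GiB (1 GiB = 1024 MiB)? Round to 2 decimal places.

2.80 GiB

9 min = 540 s
Audio: 504 kbps = 0.504 Mbps.
Total bitrate: 44 + 0.504 = 44.504 Mbps.
Stream data: 44.504 Mbps × 540 s = 24032.2 Mb.
24,032 Mb = 3,004,020,000 bytes ÷ 1,073,741,824 = 2.798 GiB.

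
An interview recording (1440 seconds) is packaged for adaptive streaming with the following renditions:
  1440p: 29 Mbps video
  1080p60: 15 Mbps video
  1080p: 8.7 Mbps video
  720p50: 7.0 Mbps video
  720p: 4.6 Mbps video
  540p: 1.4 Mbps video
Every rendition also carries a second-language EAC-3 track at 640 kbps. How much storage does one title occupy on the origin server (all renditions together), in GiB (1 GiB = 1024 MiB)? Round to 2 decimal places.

11.66 GiB

Audio: 640 kbps = 0.640 Mbps.
Sum of rendition bitrates: (29+0.640) + (15+0.640) + (8.7+0.640) + (7.0+0.640) + (4.6+0.640) + (1.4+0.640) = 69.540 Mbps.
× 1440 s = 100,138 Mb = 12,517 MB = 11.66 GiB.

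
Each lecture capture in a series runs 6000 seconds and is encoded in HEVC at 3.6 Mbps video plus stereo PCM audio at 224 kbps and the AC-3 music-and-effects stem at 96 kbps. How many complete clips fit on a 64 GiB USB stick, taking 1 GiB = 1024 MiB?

23

Audio total: 224 + 96 = 320 kbps = 0.320 Mbps.
Total bitrate: 3.920 Mbps.
Per item: 3.920 Mbps × 6000 s = 23,520 Mb = 2,940 MB.
Capacity: 64 GiB = 549,756 Mb; 23.37 items → 23 complete.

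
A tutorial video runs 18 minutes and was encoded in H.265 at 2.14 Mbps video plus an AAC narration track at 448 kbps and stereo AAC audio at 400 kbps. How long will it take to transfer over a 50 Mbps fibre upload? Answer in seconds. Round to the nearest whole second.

65 seconds

18 min = 1080 s
Audio total: 448 + 400 = 848 kbps = 0.848 Mbps.
Total bitrate: 2.988 Mbps.
File: 2.988 Mbps × 1080 s = 3227.0 Mb.
At 50 Mbps: 3227.0 / 50 = 64.5 s ≈ 64.5 seconds.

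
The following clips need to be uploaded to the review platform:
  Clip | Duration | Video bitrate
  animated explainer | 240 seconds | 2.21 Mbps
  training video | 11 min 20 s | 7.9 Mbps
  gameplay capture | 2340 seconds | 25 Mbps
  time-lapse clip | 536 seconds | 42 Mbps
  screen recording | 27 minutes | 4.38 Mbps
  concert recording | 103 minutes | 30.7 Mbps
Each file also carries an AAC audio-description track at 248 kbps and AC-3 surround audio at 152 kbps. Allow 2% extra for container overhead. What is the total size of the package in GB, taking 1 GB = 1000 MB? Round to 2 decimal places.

Audio total: 248 + 152 = 400 kbps = 0.400 Mbps.
animated explainer: 2.610 Mbps × 240 s × 1.02 = 638.9 Mb
training video: 8.300 Mbps × 680 s × 1.02 = 5756.9 Mb
gameplay capture: 25.400 Mbps × 2340 s × 1.02 = 60624.7 Mb
time-lapse clip: 42.400 Mbps × 536 s × 1.02 = 23180.9 Mb
screen recording: 4.780 Mbps × 1620 s × 1.02 = 7898.5 Mb
concert recording: 31.100 Mbps × 6180 s × 1.02 = 196042.0 Mb
Total: 294141.9 Mb = 36767.7 MB.
= 36.77 GB.

36.77 GB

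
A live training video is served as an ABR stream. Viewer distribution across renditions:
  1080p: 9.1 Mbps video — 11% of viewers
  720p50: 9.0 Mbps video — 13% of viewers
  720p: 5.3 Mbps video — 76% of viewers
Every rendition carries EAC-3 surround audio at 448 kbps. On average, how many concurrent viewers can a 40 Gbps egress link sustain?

6017

Audio: 448 kbps = 0.448 Mbps.
Average per-viewer bitrate: 0.11×9.548 + 0.13×9.448 + 0.76×5.748 = 6.647 Mbps.
40 Gbps = 40,000 Mbps; 40,000 / 6.647 = 6017.75 → 6017.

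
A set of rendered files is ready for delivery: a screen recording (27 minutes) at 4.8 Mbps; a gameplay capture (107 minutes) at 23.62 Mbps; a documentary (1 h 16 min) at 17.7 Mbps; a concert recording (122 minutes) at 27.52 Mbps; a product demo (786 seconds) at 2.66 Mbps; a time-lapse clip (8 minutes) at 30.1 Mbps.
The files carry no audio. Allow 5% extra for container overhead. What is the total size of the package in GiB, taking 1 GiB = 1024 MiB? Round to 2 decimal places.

screen recording: 4.800 Mbps × 1620 s × 1.05 = 8164.8 Mb
gameplay capture: 23.620 Mbps × 6420 s × 1.05 = 159222.4 Mb
documentary: 17.700 Mbps × 4560 s × 1.05 = 84747.6 Mb
concert recording: 27.520 Mbps × 7320 s × 1.05 = 211518.7 Mb
product demo: 2.660 Mbps × 786 s × 1.05 = 2195.3 Mb
time-lapse clip: 30.100 Mbps × 480 s × 1.05 = 15170.4 Mb
Total: 481019.2 Mb = 60127.4 MB.
= 56.00 GiB.

56.00 GiB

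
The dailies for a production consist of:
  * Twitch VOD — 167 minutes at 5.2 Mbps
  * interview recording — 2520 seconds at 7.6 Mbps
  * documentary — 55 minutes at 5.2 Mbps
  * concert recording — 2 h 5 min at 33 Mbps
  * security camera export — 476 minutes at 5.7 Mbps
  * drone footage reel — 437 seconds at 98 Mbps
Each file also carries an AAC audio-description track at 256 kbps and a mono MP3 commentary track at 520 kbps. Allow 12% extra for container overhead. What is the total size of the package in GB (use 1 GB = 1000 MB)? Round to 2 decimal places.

Audio total: 256 + 520 = 776 kbps = 0.776 Mbps.
Twitch VOD: 5.976 Mbps × 10020 s × 1.12 = 67065.1 Mb
interview recording: 8.376 Mbps × 2520 s × 1.12 = 23640.4 Mb
documentary: 5.976 Mbps × 3300 s × 1.12 = 22087.3 Mb
concert recording: 33.776 Mbps × 7500 s × 1.12 = 283718.4 Mb
security camera export: 6.476 Mbps × 28560 s × 1.12 = 207149.1 Mb
drone footage reel: 98.776 Mbps × 437 s × 1.12 = 48344.9 Mb
Total: 652005.2 Mb = 81500.7 MB.
= 81.50 GB.

81.50 GB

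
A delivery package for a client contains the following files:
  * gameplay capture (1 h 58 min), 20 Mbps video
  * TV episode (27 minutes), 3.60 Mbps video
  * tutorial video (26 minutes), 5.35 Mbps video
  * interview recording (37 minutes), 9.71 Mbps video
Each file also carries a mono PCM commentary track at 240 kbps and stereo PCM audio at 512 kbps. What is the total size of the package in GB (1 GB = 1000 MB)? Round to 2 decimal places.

Audio total: 240 + 512 = 752 kbps = 0.752 Mbps.
gameplay capture: 20.752 Mbps × 7080 s = 146924.2 Mb
TV episode: 4.352 Mbps × 1620 s = 7050.2 Mb
tutorial video: 6.102 Mbps × 1560 s = 9519.1 Mb
interview recording: 10.462 Mbps × 2220 s = 23225.6 Mb
Total: 186719.2 Mb = 23339.9 MB.
= 23.34 GB.

23.34 GB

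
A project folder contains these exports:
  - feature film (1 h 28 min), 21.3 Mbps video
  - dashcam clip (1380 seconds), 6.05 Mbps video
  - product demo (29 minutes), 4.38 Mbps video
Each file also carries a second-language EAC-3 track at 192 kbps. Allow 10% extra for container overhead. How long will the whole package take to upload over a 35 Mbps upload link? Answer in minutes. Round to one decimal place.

Audio: 192 kbps = 0.192 Mbps.
feature film: 21.492 Mbps × 5280 s × 1.10 = 124825.5 Mb
dashcam clip: 6.242 Mbps × 1380 s × 1.10 = 9475.4 Mb
product demo: 4.572 Mbps × 1740 s × 1.10 = 8750.8 Mb
Total: 143051.7 Mb = 17881.5 MB.
At 35 Mbps: 143051.7 / 35 = 4087 s ≈ 68.1 minutes.

68.1 minutes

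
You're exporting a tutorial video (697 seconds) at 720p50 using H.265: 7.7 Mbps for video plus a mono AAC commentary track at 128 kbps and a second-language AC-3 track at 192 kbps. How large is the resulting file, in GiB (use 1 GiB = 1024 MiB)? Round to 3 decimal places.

0.651 GiB

Audio total: 128 + 192 = 320 kbps = 0.320 Mbps.
Total bitrate: 7.7 + 0.320 = 8.020 Mbps.
Stream data: 8.020 Mbps × 697 s = 5589.9 Mb.
5,590 Mb = 698,742,500 bytes ÷ 1,073,741,824 = 0.6508 GiB.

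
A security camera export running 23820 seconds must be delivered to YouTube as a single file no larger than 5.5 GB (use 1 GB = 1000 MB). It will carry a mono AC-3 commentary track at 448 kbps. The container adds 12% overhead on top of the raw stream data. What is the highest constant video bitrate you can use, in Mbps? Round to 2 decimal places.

1.20 Mbps

Budget: 5.5 GB = 44000.0 Mb.
Stream payload after overhead: 44000.0 / 1.12 = 39285.7 Mb.
Total bitrate budget: 39285.7 Mb / 23820 s = 1.649 Mbps.
Audio: 448 kbps = 0.448 Mbps.
Video: 1.649 − 0.448 = 1.201 Mbps.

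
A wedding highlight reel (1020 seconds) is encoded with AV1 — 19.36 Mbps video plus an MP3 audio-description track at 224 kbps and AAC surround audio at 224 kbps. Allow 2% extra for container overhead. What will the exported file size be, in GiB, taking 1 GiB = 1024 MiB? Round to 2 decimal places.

Audio total: 224 + 224 = 448 kbps = 0.448 Mbps.
Total bitrate: 19.36 + 0.448 = 19.808 Mbps.
Stream data: 19.808 Mbps × 1020 s = 20204.2 Mb.
With 2% container overhead: ×1.02.
20,608 Mb = 2,576,030,400 bytes ÷ 1,073,741,824 = 2.399 GiB.

2.40 GiB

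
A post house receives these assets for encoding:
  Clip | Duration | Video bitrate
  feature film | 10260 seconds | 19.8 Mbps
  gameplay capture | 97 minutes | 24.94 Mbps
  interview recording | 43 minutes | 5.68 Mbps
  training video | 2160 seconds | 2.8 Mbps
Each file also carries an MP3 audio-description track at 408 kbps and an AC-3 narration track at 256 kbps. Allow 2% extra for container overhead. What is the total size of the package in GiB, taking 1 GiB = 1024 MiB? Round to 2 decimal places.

Audio total: 408 + 256 = 664 kbps = 0.664 Mbps.
feature film: 20.464 Mbps × 10260 s × 1.02 = 214159.9 Mb
gameplay capture: 25.604 Mbps × 5820 s × 1.02 = 151995.6 Mb
interview recording: 6.344 Mbps × 2580 s × 1.02 = 16694.9 Mb
training video: 3.464 Mbps × 2160 s × 1.02 = 7631.9 Mb
Total: 390482.2 Mb = 48810.3 MB.
= 45.46 GiB.

45.46 GiB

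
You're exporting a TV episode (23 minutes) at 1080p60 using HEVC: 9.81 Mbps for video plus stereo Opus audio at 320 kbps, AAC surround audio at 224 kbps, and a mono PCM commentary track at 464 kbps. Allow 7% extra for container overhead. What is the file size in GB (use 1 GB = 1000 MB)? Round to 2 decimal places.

2.00 GB

23 min = 1380 s
Audio total: 320 + 224 + 464 = 1008 kbps = 1.008 Mbps.
Total bitrate: 9.81 + 1.008 = 10.818 Mbps.
Stream data: 10.818 Mbps × 1380 s = 14928.8 Mb.
With 7% container overhead: ×1.07.
15,974 Mb ÷ 8 = 1,997 MB → 1.997 GB.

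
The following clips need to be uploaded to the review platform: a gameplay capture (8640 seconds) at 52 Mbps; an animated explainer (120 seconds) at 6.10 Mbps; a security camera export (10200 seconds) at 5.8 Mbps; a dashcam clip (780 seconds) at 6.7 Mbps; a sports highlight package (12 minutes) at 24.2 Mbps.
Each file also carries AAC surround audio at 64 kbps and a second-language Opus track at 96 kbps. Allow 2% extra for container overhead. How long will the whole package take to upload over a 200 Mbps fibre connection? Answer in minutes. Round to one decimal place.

Audio total: 64 + 96 = 160 kbps = 0.160 Mbps.
gameplay capture: 52.160 Mbps × 8640 s × 1.02 = 459675.6 Mb
animated explainer: 6.260 Mbps × 120 s × 1.02 = 766.2 Mb
security camera export: 5.960 Mbps × 10200 s × 1.02 = 62007.8 Mb
dashcam clip: 6.860 Mbps × 780 s × 1.02 = 5457.8 Mb
sports highlight package: 24.360 Mbps × 720 s × 1.02 = 17890.0 Mb
Total: 545797.5 Mb = 68224.7 MB.
At 200 Mbps: 545797.5 / 200 = 2729 s ≈ 45.5 minutes.

45.5 minutes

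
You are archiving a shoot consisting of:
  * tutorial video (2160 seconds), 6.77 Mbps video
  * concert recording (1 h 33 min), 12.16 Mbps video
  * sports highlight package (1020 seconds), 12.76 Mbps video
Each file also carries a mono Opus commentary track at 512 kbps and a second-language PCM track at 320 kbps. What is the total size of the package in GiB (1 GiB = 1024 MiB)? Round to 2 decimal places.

11.97 GiB

Audio total: 512 + 320 = 832 kbps = 0.832 Mbps.
tutorial video: 7.602 Mbps × 2160 s = 16420.3 Mb
concert recording: 12.992 Mbps × 5580 s = 72495.4 Mb
sports highlight package: 13.592 Mbps × 1020 s = 13863.8 Mb
Total: 102779.5 Mb = 12847.4 MB.
= 11.97 GiB.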